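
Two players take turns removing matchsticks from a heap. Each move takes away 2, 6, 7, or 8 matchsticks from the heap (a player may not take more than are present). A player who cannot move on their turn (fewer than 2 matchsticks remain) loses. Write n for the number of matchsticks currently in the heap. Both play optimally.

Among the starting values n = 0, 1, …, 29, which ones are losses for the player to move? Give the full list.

0, 1, 4, 5, 14, 15, 18, 19, 28, 29

Work bottom-up. With no move the player to move loses. Otherwise the position is W if at least one move leads to an L position for the opponent, and L if every move leads to a W.
n=0: no move → L
n=1: no move → L
n=2: W (go to 0, an L position)
n=3: W (go to 1, an L position)
n=4: L (sole option 2(W) is W)
n=5: L (sole option 3(W) is W)
n=6: W (go to 4, an L position)
n=7: W (go to 5, an L position)
n=8: W (go to 1, an L position)
n=9: W (go to 1, an L position)
n=10: W (go to 4, an L position)
n=11: W (go to 5, an L position)
n=12: W (go to 5, an L position)
n=13: W (go to 5, an L position)
n=14: L (options 12(W), 8(W), 7(W), 6(W) are all W)
n=15: L (options 13(W), 9(W), 8(W), 7(W) are all W)
n=16: W (go to 14, an L position)
n=17: W (go to 15, an L position)
n=18: L (options 16(W), 12(W), 11(W), 10(W) are all W)
n=19: L (options 17(W), 13(W), 12(W), 11(W) are all W)
n=20: W (go to 18, an L position)
n=21: W (go to 19, an L position)
n=22: W (go to 15, an L position)
n=23: W (go to 15, an L position)
n=24: W (go to 18, an L position)
n=25: W (go to 19, an L position)
n=26: W (go to 19, an L position)
n=27: W (go to 19, an L position)
n=28: L (options 26(W), 22(W), 21(W), 20(W) are all W)
n=29: L (options 27(W), 23(W), 22(W), 21(W) are all W)
The losing starting values of n are exactly the entries labelled L in this table (10 of them).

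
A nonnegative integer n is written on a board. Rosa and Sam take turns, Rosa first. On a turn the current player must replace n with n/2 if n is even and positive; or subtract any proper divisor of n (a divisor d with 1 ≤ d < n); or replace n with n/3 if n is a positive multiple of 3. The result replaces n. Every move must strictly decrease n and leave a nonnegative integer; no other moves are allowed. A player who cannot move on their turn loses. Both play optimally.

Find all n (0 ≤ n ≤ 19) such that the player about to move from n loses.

0, 1, 4, 7, 9, 11, 13, 15, 17, 19

Work bottom-up. With no move the player to move loses. Otherwise the position is W if at least one move leads to an L position for the opponent, and L if every move leads to a W.
n=0: no move → L
n=1: no move → L
n=2: reaches L-position 1 → W
n=3: reaches L-position 1 → W
n=4: only reaches 2(W), 3(W), all W → L
n=5: reaches L-position 4 → W
n=6: reaches L-position 4 → W
n=7: only reaches 6(W), which is W → L
n=8: reaches L-position 4 → W
n=9: only reaches 3(W), 6(W), 8(W), all W → L
n=10: reaches L-position 9 → W
n=11: only reaches 10(W), which is W → L
n=12: reaches L-position 4 → W
n=13: only reaches 12(W), which is W → L
n=14: reaches L-position 7 → W
n=15: only reaches 5(W), 10(W), 12(W), 14(W), all W → L
n=16: reaches L-position 15 → W
n=17: only reaches 16(W), which is W → L
n=18: reaches L-position 9 → W
n=19: only reaches 18(W), which is W → L
The losing starting values of n are exactly the entries labelled L in this table (10 of them).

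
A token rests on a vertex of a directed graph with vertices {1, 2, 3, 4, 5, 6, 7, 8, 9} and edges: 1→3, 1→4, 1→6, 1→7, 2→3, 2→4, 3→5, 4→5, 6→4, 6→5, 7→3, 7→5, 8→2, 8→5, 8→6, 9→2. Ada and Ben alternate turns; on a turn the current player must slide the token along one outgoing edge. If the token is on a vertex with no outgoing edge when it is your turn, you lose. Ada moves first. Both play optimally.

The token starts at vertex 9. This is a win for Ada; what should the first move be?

Positions with no move are L. A position that does have a move is losing for the player to move precisely when every available move leads to a winning position for the opponent. Fill in the labels:
Every edge goes from a vertex to one that appears earlier in the order 5, 4, 6, 3, 2, 7, 9, 8, 1, so processing vertices in that order labels each vertex after all of its successors.
5: no outgoing edge → L
4: →5(L), so W
6: →5(L), so W
3: →5(L), so W
2: →3(W), 4(W) — all W, so L
7: →5(L), so W
9: →2(L), so W
8: →2(L), so W
1: →7(W), 3(W), 6(W), 4(W) — all W, so L
From 9, the L positions reachable in one move are: 2.

Move to 2.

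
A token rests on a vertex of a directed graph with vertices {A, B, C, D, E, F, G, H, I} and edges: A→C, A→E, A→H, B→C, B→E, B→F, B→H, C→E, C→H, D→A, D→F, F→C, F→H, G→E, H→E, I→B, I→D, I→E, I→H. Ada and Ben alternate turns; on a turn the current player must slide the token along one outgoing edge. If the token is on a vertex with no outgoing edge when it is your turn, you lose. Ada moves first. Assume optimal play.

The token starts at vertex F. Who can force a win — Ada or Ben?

Ben wins.

Classify positions by backward induction: terminal positions (no move available) are L. From any other position, the mover wins iff some move reaches an L.
Every edge goes from a vertex to one that appears earlier in the order E, H, C, A, F, B, D, G, I, so processing vertices in that order labels each vertex after all of its successors.
E: no outgoing edge → L
H: reaches L-position E → W
C: reaches L-position E → W
A: reaches L-position E → W
F: only reaches C(W), H(W), all W → L
B: reaches L-position F → W
D: reaches L-position F → W
G: reaches L-position E → W
I: reaches L-position E → W
The starting position F is L: whatever Ada does, the opponent receives a W position.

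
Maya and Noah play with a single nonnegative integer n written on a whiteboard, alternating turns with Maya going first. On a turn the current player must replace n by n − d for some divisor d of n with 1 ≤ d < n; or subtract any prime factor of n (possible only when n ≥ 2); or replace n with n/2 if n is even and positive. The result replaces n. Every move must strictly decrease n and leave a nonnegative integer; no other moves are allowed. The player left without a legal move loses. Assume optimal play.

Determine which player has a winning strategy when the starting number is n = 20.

Label each position W (a win for the player to move) or L (a loss). A position with no legal move is L; any other position is W exactly when some move reaches an L, and L when every move reaches a W.
n=0: no move → L
n=1: no move → L
n=2: →0(L), so W
n=3: →0(L), so W
n=4: →2(W), 3(W) — all W, so L
n=5: →0(L), so W
n=6: →4(L), so W
n=7: →0(L), so W
n=8: →4(L), so W
n=9: →6(W), 8(W) — all W, so L
n=10: →9(L), so W
n=11: →0(L), so W
n=12: →9(L), so W
n=13: →0(L), so W
n=14: →7(W), 12(W), 13(W) — all W, so L
n=15: →14(L), so W
n=16: →14(L), so W
n=17: →0(L), so W
n=18: →9(L), so W
n=19: →0(L), so W
n=20: →10(W), 15(W), 16(W), 18(W), 19(W) — all W, so L
Every move from 20 reaches a W position, so the mover loses.

Noah wins.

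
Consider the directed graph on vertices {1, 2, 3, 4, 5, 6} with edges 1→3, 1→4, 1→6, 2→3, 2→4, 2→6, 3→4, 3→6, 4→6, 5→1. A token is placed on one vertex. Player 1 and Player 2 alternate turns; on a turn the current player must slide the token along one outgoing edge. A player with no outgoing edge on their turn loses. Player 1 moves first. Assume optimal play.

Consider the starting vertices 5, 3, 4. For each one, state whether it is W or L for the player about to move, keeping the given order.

5: L, 3: W, 4: W

Label each position W (a win for the player to move) or L (a loss). A position with no legal move is L; any other position is W exactly when some move reaches an L, and L when every move reaches a W.
Every edge goes from a vertex to one that appears earlier in the order 6, 4, 3, 1, 2, 5, so processing vertices in that order labels each vertex after all of its successors.
6: no outgoing edge → L
4: can move to 6, which is L ⇒ W
3: can move to 6, which is L ⇒ W
1: can move to 6, which is L ⇒ W
2: can move to 6, which is L ⇒ W
5: the only move is to 1(W), a W ⇒ L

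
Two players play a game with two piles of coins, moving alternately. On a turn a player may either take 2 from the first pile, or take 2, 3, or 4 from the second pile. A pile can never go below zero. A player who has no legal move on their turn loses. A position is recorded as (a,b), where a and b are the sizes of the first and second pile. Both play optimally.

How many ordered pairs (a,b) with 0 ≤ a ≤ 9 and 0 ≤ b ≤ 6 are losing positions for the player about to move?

26

Build the W/L table. Terminal = L. A non-terminal position is W if it has a move to some L; otherwise it is L.
Every move lowers a or b (never raises either), so fill the grid row by row in increasing a, and left to right within a row: each cell's successors are then already labelled.
      b=0  b=1  b=2  b=3  b=4  b=5  b=6
a=0:    L    L    W    W    W    W    L
a=1:    L    L    W    W    W    W    L
a=2:    W    W    L    L    W    W    W
a=3:    W    W    L    L    W    W    W
a=4:    L    L    W    W    W    W    L
a=5:    L    L    W    W    W    W    L
a=6:    W    W    L    L    W    W    W
a=7:    W    W    L    L    W    W    W
a=8:    L    L    W    W    W    W    L
a=9:    L    L    W    W    W    W    L
Cells with no legal move (terminal, hence L): (0,0), (0,1), (1,0), (1,1).
The remaining L cells, each justified by listing all of its moves:
(0,6): only reaches (0,4)(W), (0,3)(W), (0,2)(W), all W → L
(1,6): only reaches (1,4)(W), (1,3)(W), (1,2)(W), all W → L
(2,2): only reaches (0,2)(W), (2,0)(W), all W → L
(2,3): only reaches (0,3)(W), (2,1)(W), (2,0)(W), all W → L
(3,2): only reaches (1,2)(W), (3,0)(W), all W → L
(3,3): only reaches (1,3)(W), (3,1)(W), (3,0)(W), all W → L
(4,0): only reaches (2,0)(W), which is W → L
(4,1): only reaches (2,1)(W), which is W → L
(4,6): only reaches (2,6)(W), (4,4)(W), (4,3)(W), (4,2)(W), all W → L
(5,0): only reaches (3,0)(W), which is W → L
(5,1): only reaches (3,1)(W), which is W → L
(5,6): only reaches (3,6)(W), (5,4)(W), (5,3)(W), (5,2)(W), all W → L
(6,2): only reaches (4,2)(W), (6,0)(W), all W → L
(6,3): only reaches (4,3)(W), (6,1)(W), (6,0)(W), all W → L
(7,2): only reaches (5,2)(W), (7,0)(W), all W → L
(7,3): only reaches (5,3)(W), (7,1)(W), (7,0)(W), all W → L
(8,0): only reaches (6,0)(W), which is W → L
(8,1): only reaches (6,1)(W), which is W → L
(8,6): only reaches (6,6)(W), (8,4)(W), (8,3)(W), (8,2)(W), all W → L
(9,0): only reaches (7,0)(W), which is W → L
(9,1): only reaches (7,1)(W), which is W → L
(9,6): only reaches (7,6)(W), (9,4)(W), (9,3)(W), (9,2)(W), all W → L
Every other cell has at least one move into one of the L cells above, so it is W.
L cells per row: a=0: 3, a=1: 3, a=2: 2, a=3: 2, a=4: 3, a=5: 3, a=6: 2, a=7: 2, a=8: 3, a=9: 3; total 26.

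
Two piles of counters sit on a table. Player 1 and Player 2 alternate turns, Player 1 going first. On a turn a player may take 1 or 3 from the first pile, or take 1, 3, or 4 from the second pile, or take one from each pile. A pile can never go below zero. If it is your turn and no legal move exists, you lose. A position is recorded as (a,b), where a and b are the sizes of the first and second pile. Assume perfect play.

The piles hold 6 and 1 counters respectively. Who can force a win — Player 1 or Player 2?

Player 1 wins.

Compute win/loss labels from the base case upward. A position with no move is L. Any other position is W if it can reach an L in one move, else L.
No move ever increases a pile, so every position that can arise here has a ≤ 6 and b ≤ 1; it is enough to label the cells with 0 ≤ a ≤ 6 and 0 ≤ b ≤ 1.
Every move lowers a or b (never raises either), so fill the grid row by row in increasing a, and left to right within a row: each cell's successors are then already labelled.
      b=0  b=1
a=0:    L    W
a=1:    W    W
a=2:    L    W
a=3:    W    W
a=4:    L    W
a=5:    W    W
a=6:    L    W
Cells with no legal move (terminal, hence L): (0,0).
The remaining L cells, each justified by listing all of its moves:
(2,0): →(1,0)(W) only, which is W, so L
(4,0): →(3,0)(W), (1,0)(W) — all W, so L
(6,0): →(5,0)(W), (3,0)(W) — all W, so L
Every other cell has at least one move into one of the L cells above, so it is W.
The starting position (6,1) is W: Player 1 should move to (6,0), handing over an L position.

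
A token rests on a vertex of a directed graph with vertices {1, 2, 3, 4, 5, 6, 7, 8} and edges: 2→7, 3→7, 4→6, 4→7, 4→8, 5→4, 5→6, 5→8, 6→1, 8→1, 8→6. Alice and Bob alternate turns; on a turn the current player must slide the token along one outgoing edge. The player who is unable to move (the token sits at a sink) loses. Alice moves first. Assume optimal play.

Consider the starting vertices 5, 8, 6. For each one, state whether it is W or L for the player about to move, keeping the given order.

5: L, 8: W, 6: W

Work bottom-up. With no move the player to move loses. Otherwise the position is W if at least one move leads to an L position for the opponent, and L if every move leads to a W.
Every edge goes from a vertex to one that appears earlier in the order 1, 7, 6, 8, 4, 5, 3, 2, so processing vertices in that order labels each vertex after all of its successors.
1: no outgoing edge → L
7: no outgoing edge → L
6: W (go to 1, an L position)
8: W (go to 1, an L position)
4: W (go to 7, an L position)
5: L (options 4(W), 8(W), 6(W) are all W)
3: W (go to 7, an L position)
2: W (go to 7, an L position)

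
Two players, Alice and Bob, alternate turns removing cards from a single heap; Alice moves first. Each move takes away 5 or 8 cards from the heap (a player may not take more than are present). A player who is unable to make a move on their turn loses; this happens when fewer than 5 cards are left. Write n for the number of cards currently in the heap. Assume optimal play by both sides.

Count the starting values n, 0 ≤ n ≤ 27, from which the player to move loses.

Classify positions by backward induction: terminal positions (no move available) are L. From any other position, the mover wins iff some move reaches an L.
n=0: no move → L
n=1: no move → L
n=2: no move → L
n=3: no move → L
n=4: no move → L
n=5: W (go to 0, an L position)
n=6: W (go to 1, an L position)
n=7: W (go to 2, an L position)
n=8: W (go to 3, an L position)
n=9: W (go to 4, an L position)
n=10: W (go to 2, an L position)
n=11: W (go to 3, an L position)
n=12: W (go to 4, an L position)
n=13: L (options 8(W), 5(W) are all W)
n=14: L (options 9(W), 6(W) are all W)
n=15: L (options 10(W), 7(W) are all W)
n=16: L (options 11(W), 8(W) are all W)
n=17: L (options 12(W), 9(W) are all W)
n=18: W (go to 13, an L position)
n=19: W (go to 14, an L position)
n=20: W (go to 15, an L position)
n=21: W (go to 16, an L position)
n=22: W (go to 17, an L position)
n=23: W (go to 15, an L position)
n=24: W (go to 16, an L position)
n=25: W (go to 17, an L position)
n=26: L (options 21(W), 18(W) are all W)
n=27: L (options 22(W), 19(W) are all W)
L entries with 0 ≤ n ≤ 27: n = 0, 1, 2, 3, 4, 13, 14, 15, 16, 17, 26, 27; that makes 12.

12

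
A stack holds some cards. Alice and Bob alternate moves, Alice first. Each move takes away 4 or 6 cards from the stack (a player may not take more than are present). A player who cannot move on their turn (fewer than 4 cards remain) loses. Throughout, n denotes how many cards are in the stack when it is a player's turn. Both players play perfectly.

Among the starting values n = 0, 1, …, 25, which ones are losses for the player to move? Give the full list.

Use the standard recursion: the mover loses at a terminal position; elsewhere, the mover wins exactly when some move hands the opponent an L position.
n=0: no move → L
n=1: no move → L
n=2: no move → L
n=3: no move → L
n=4: →0(L), so W
n=5: →1(L), so W
n=6: →2(L), so W
n=7: →3(L), so W
n=8: →2(L), so W
n=9: →3(L), so W
n=10: →6(W), 4(W) — all W, so L
n=11: →7(W), 5(W) — all W, so L
n=12: →8(W), 6(W) — all W, so L
n=13: →9(W), 7(W) — all W, so L
n=14: →10(L), so W
n=15: →11(L), so W
n=16: →12(L), so W
n=17: →13(L), so W
n=18: →12(L), so W
n=19: →13(L), so W
n=20: →16(W), 14(W) — all W, so L
n=21: →17(W), 15(W) — all W, so L
n=22: →18(W), 16(W) — all W, so L
n=23: →19(W), 17(W) — all W, so L
n=24: →20(L), so W
n=25: →21(L), so W
The losing starting values of n are exactly the entries labelled L in this table (12 of them).

0, 1, 2, 3, 10, 11, 12, 13, 20, 21, 22, 23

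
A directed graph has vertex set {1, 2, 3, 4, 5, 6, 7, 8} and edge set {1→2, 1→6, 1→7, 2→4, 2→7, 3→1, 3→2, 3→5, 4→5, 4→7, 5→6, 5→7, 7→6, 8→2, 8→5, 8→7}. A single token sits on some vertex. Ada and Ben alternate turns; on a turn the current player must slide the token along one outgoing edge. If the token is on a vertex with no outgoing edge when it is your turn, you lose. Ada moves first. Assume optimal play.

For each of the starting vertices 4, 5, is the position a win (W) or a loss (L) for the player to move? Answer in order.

4: L, 5: W

Build the W/L table. Terminal = L. A non-terminal position is W if it has a move to some L; otherwise it is L.
Every edge goes from a vertex to one that appears earlier in the order 6, 7, 5, 4, 2, 1, 8, 3, so processing vertices in that order labels each vertex after all of its successors.
6: no outgoing edge → L
7: W (go to 6, an L position)
5: W (go to 6, an L position)
4: L (options 5(W), 7(W) are all W)
2: W (go to 4, an L position)
1: W (go to 6, an L position)
8: L (options 2(W), 5(W), 7(W) are all W)
3: L (options 1(W), 2(W), 5(W) are all W)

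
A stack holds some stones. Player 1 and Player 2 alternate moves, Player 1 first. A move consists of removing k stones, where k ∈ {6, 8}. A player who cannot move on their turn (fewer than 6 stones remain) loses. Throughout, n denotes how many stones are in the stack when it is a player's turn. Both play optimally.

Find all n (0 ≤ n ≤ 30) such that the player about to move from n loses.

0, 1, 2, 3, 4, 5, 14, 15, 16, 17, 18, 19, 28, 29, 30

Compute win/loss labels from the base case upward. A position with no move is L. Any other position is W if it can reach an L in one move, else L.
n=0: no move → L
n=1: no move → L
n=2: no move → L
n=3: no move → L
n=4: no move → L
n=5: no move → L
n=6: W (go to 0, an L position)
n=7: W (go to 1, an L position)
n=8: W (go to 2, an L position)
n=9: W (go to 3, an L position)
n=10: W (go to 4, an L position)
n=11: W (go to 5, an L position)
n=12: W (go to 4, an L position)
n=13: W (go to 5, an L position)
n=14: L (options 8(W), 6(W) are all W)
n=15: L (options 9(W), 7(W) are all W)
n=16: L (options 10(W), 8(W) are all W)
n=17: L (options 11(W), 9(W) are all W)
n=18: L (options 12(W), 10(W) are all W)
n=19: L (options 13(W), 11(W) are all W)
n=20: W (go to 14, an L position)
n=21: W (go to 15, an L position)
n=22: W (go to 16, an L position)
n=23: W (go to 17, an L position)
n=24: W (go to 18, an L position)
n=25: W (go to 19, an L position)
n=26: W (go to 18, an L position)
n=27: W (go to 19, an L position)
n=28: L (options 22(W), 20(W) are all W)
n=29: L (options 23(W), 21(W) are all W)
n=30: L (options 24(W), 22(W) are all W)
Reading off the rows marked L gives the requested list; there are 15 such values of n.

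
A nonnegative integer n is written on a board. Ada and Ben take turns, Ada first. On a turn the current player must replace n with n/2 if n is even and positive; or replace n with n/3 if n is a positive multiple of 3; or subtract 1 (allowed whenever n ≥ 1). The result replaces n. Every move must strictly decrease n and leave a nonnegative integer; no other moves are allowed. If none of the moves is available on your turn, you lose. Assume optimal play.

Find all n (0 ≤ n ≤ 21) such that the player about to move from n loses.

Positions with no move are L. A position that does have a move is losing for the player to move precisely when every available move leads to a winning position for the opponent. Fill in the labels:
n=0: no move → L
n=1: reaches L-position 0 → W
n=2: only reaches 1(W), which is W → L
n=3: reaches L-position 2 → W
n=4: reaches L-position 2 → W
n=5: only reaches 4(W), which is W → L
n=6: reaches L-position 2 → W
n=7: only reaches 6(W), which is W → L
n=8: reaches L-position 7 → W
n=9: only reaches 3(W), 8(W), all W → L
n=10: reaches L-position 5 → W
n=11: only reaches 10(W), which is W → L
n=12: reaches L-position 11 → W
n=13: only reaches 12(W), which is W → L
n=14: reaches L-position 7 → W
n=15: reaches L-position 5 → W
n=16: only reaches 8(W), 15(W), all W → L
n=17: reaches L-position 16 → W
n=18: reaches L-position 9 → W
n=19: only reaches 18(W), which is W → L
n=20: reaches L-position 19 → W
n=21: reaches L-position 7 → W
The losing starting values of n are exactly the entries labelled L in this table (9 of them).

0, 2, 5, 7, 9, 11, 13, 16, 19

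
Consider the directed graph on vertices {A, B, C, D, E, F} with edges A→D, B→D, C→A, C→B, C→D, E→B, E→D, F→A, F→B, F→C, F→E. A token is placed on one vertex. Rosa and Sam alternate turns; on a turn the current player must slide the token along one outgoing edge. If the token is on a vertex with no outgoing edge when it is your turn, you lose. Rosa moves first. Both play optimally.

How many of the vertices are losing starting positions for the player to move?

2

Compute win/loss labels from the base case upward. A position with no move is L. Any other position is W if it can reach an L in one move, else L.
Every edge goes from a vertex to one that appears earlier in the order D, B, E, A, C, F, so processing vertices in that order labels each vertex after all of its successors.
D: no outgoing edge → L
B: →D(L), so W
E: →D(L), so W
A: →D(L), so W
C: →D(L), so W
F: →C(W), A(W), E(W), B(W) — all W, so L
The L vertices are D, F; that is 2 in all.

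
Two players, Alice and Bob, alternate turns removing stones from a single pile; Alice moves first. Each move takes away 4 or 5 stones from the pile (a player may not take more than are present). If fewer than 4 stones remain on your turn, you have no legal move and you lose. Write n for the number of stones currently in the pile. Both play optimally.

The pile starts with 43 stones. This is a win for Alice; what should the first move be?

Remove 4, leaving 39.

Compute win/loss labels from the base case upward. A position with no move is L. Any other position is W if it can reach an L in one move, else L.
n=0: no move → L
n=1: no move → L
n=2: no move → L
n=3: no move → L
n=4: reaches L-position 0 → W
n=5: reaches L-position 1 → W
n=6: reaches L-position 2 → W
n=7: reaches L-position 3 → W
n=8: reaches L-position 3 → W
n=9: only reaches 5(W), 4(W), all W → L
n=10: only reaches 6(W), 5(W), all W → L
n=11: only reaches 7(W), 6(W), all W → L
n=12: only reaches 8(W), 7(W), all W → L
n=13: reaches L-position 9 → W
n=14: reaches L-position 10 → W
n=15: reaches L-position 11 → W
n=16: reaches L-position 12 → W
n=17: reaches L-position 12 → W
n=18: only reaches 14(W), 13(W), all W → L
n=19: only reaches 15(W), 14(W), all W → L
n=20: only reaches 16(W), 15(W), all W → L
n=21: only reaches 17(W), 16(W), all W → L
n=22: reaches L-position 18 → W
n=23: reaches L-position 19 → W
n=24: reaches L-position 20 → W
n=25: reaches L-position 21 → W
n=26: reaches L-position 21 → W
n=27: only reaches 23(W), 22(W), all W → L
n=28: only reaches 24(W), 23(W), all W → L
n=29: only reaches 25(W), 24(W), all W → L
n=30: only reaches 26(W), 25(W), all W → L
n=31: reaches L-position 27 → W
n=32: reaches L-position 28 → W
n=33: reaches L-position 29 → W
n=34: reaches L-position 30 → W
n=35: reaches L-position 30 → W
n=36: only reaches 32(W), 31(W), all W → L
n=37: only reaches 33(W), 32(W), all W → L
n=38: only reaches 34(W), 33(W), all W → L
n=39: only reaches 35(W), 34(W), all W → L
n=40: reaches L-position 36 → W
n=41: reaches L-position 37 → W
n=42: reaches L-position 38 → W
n=43: reaches L-position 39 → W
From 43, the L positions reachable in one move are: 39, 38. Any move reaching one of these is winning.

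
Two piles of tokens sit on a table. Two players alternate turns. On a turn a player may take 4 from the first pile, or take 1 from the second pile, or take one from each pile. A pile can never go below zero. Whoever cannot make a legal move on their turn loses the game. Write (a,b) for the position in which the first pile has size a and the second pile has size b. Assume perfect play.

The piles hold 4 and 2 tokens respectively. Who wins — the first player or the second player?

Build the W/L table. Terminal = L. A non-terminal position is W if it has a move to some L; otherwise it is L.
No move ever increases a pile, so every position that can arise here has a ≤ 4 and b ≤ 2; it is enough to label the cells with 0 ≤ a ≤ 4 and 0 ≤ b ≤ 2.
Every move lowers a or b (never raises either), so fill the grid row by row in increasing a, and left to right within a row: each cell's successors are then already labelled.
      b=0  b=1  b=2
a=0:    L    W    L
a=1:    L    W    L
a=2:    L    W    L
a=3:    L    W    L
a=4:    W    W    W
Cells with no legal move (terminal, hence L): (0,0), (1,0), (2,0), (3,0).
The remaining L cells, each justified by listing all of its moves:
(0,2): →(0,1)(W) only, which is W, so L
(1,2): →(1,1)(W), (0,1)(W) — all W, so L
(2,2): →(2,1)(W), (1,1)(W) — all W, so L
(3,2): →(3,1)(W), (2,1)(W) — all W, so L
Every other cell has at least one move into one of the L cells above, so it is W.
The starting position (4,2) is W: the player to move should move to (0,2), handing over an L position.

The first player wins.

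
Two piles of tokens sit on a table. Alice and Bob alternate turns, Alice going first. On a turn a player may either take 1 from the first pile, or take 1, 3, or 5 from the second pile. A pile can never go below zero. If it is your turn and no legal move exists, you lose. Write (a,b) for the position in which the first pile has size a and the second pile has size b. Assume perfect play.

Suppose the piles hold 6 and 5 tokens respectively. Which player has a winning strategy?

Use the standard recursion: the mover loses at a terminal position; elsewhere, the mover wins exactly when some move hands the opponent an L position.
No move ever increases a pile, so every position that can arise here has a ≤ 6 and b ≤ 5; it is enough to label the cells with 0 ≤ a ≤ 6 and 0 ≤ b ≤ 5.
Every move lowers a or b (never raises either), so fill the grid row by row in increasing a, and left to right within a row: each cell's successors are then already labelled.
      b=0  b=1  b=2  b=3  b=4  b=5
a=0:    L    W    L    W    L    W
a=1:    W    L    W    L    W    L
a=2:    L    W    L    W    L    W
a=3:    W    L    W    L    W    L
a=4:    L    W    L    W    L    W
a=5:    W    L    W    L    W    L
a=6:    L    W    L    W    L    W
Cells with no legal move (terminal, hence L): (0,0).
The remaining L cells, each justified by listing all of its moves:
(0,2): only reaches (0,1)(W), which is W → L
(0,4): only reaches (0,3)(W), (0,1)(W), all W → L
(1,1): only reaches (0,1)(W), (1,0)(W), all W → L
(1,3): only reaches (0,3)(W), (1,2)(W), (1,0)(W), all W → L
(1,5): only reaches (0,5)(W), (1,4)(W), (1,2)(W), (1,0)(W), all W → L
(2,0): only reaches (1,0)(W), which is W → L
(2,2): only reaches (1,2)(W), (2,1)(W), all W → L
(2,4): only reaches (1,4)(W), (2,3)(W), (2,1)(W), all W → L
(3,1): only reaches (2,1)(W), (3,0)(W), all W → L
(3,3): only reaches (2,3)(W), (3,2)(W), (3,0)(W), all W → L
(3,5): only reaches (2,5)(W), (3,4)(W), (3,2)(W), (3,0)(W), all W → L
(4,0): only reaches (3,0)(W), which is W → L
(4,2): only reaches (3,2)(W), (4,1)(W), all W → L
(4,4): only reaches (3,4)(W), (4,3)(W), (4,1)(W), all W → L
(5,1): only reaches (4,1)(W), (5,0)(W), all W → L
(5,3): only reaches (4,3)(W), (5,2)(W), (5,0)(W), all W → L
(5,5): only reaches (4,5)(W), (5,4)(W), (5,2)(W), (5,0)(W), all W → L
(6,0): only reaches (5,0)(W), which is W → L
(6,2): only reaches (5,2)(W), (6,1)(W), all W → L
(6,4): only reaches (5,4)(W), (6,3)(W), (6,1)(W), all W → L
Every other cell has at least one move into one of the L cells above, so it is W.
From (6,5) Alice can move to (5,5), reaching an L position.

Alice wins.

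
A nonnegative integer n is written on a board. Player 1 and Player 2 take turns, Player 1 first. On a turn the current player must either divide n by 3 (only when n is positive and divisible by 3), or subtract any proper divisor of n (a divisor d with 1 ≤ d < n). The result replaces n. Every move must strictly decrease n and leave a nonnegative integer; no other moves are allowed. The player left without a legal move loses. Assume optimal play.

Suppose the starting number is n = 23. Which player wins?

Positions with no move are L. A position that does have a move is losing for the player to move precisely when every available move leads to a winning position for the opponent. Fill in the labels:
n=0: no move → L
n=1: no move → L
n=2: W (go to 1, an L position)
n=3: W (go to 1, an L position)
n=4: L (options 2(W), 3(W) are all W)
n=5: W (go to 4, an L position)
n=6: W (go to 4, an L position)
n=7: L (sole option 6(W) is W)
n=8: W (go to 4, an L position)
n=9: L (options 3(W), 6(W), 8(W) are all W)
n=10: W (go to 9, an L position)
n=11: L (sole option 10(W) is W)
n=12: W (go to 4, an L position)
n=13: L (sole option 12(W) is W)
n=14: W (go to 7, an L position)
n=15: L (options 5(W), 10(W), 12(W), 14(W) are all W)
n=16: W (go to 15, an L position)
n=17: L (sole option 16(W) is W)
n=18: W (go to 9, an L position)
n=19: L (sole option 18(W) is W)
n=20: W (go to 15, an L position)
n=21: W (go to 7, an L position)
n=22: W (go to 11, an L position)
n=23: L (sole option 22(W) is W)
The starting position 23 is L: whatever Player 1 does, the opponent receives a W position.

Player 2 wins.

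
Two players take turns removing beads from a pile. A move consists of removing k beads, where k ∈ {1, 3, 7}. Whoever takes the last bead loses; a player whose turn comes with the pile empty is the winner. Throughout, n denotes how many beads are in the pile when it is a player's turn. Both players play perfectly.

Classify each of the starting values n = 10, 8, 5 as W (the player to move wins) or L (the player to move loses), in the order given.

10: W, 8: W, 5: L

Classify positions by backward induction: terminal positions (no move available) are W. From any other position, the mover wins iff some move reaches an L.
n=0: no move; the opponent has just taken the last bead and therefore loses → W
n=1: only reaches 0(W), which is W → L
n=2: reaches L-position 1 → W
n=3: only reaches 2(W), 0(W), all W → L
n=4: reaches L-position 3 → W
n=5: only reaches 4(W), 2(W), all W → L
n=6: reaches L-position 5 → W
n=7: only reaches 6(W), 4(W), 0(W), all W → L
n=8: reaches L-position 7 → W
n=9: only reaches 8(W), 6(W), 2(W), all W → L
n=10: reaches L-position 9 → W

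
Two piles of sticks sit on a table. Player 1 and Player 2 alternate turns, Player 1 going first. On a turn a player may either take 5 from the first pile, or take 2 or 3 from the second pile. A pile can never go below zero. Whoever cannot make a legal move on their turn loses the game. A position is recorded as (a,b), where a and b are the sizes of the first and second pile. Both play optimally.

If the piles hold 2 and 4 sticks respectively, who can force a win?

Classify positions by backward induction: terminal positions (no move available) are L. From any other position, the mover wins iff some move reaches an L.
No move ever increases a pile, so every position that can arise here has a ≤ 2 and b ≤ 4; it is enough to label the cells with 0 ≤ a ≤ 2 and 0 ≤ b ≤ 4.
Every move lowers a or b (never raises either), so fill the grid row by row in increasing a, and left to right within a row: each cell's successors are then already labelled.
      b=0  b=1  b=2  b=3  b=4
a=0:    L    L    W    W    W
a=1:    L    L    W    W    W
a=2:    L    L    W    W    W
Cells with no legal move (terminal, hence L): (0,0), (0,1), (1,0), (1,1), (2,0), (2,1).
Every other cell has at least one move into one of the L cells above, so it is W.
From (2,4) Player 1 can move to (2,1), reaching an L position.

Player 1 wins.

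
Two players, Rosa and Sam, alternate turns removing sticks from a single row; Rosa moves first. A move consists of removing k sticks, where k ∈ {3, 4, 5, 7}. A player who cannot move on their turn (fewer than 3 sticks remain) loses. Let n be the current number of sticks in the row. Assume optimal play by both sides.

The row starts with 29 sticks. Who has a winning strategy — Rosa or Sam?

Compute win/loss labels from the base case upward. A position with no move is L. Any other position is W if it can reach an L in one move, else L.
n=0: no move → L
n=1: no move → L
n=2: no move → L
n=3: can move to 0, which is L ⇒ W
n=4: can move to 1, which is L ⇒ W
n=5: can move to 2, which is L ⇒ W
n=6: can move to 2, which is L ⇒ W
n=7: can move to 2, which is L ⇒ W
n=8: can move to 1, which is L ⇒ W
n=9: can move to 2, which is L ⇒ W
n=10: moves to 7(W), 6(W), 5(W), 3(W); every one is W ⇒ L
n=11: moves to 8(W), 7(W), 6(W), 4(W); every one is W ⇒ L
n=12: moves to 9(W), 8(W), 7(W), 5(W); every one is W ⇒ L
n=13: can move to 10, which is L ⇒ W
n=14: can move to 11, which is L ⇒ W
n=15: can move to 12, which is L ⇒ W
n=16: can move to 12, which is L ⇒ W
n=17: can move to 12, which is L ⇒ W
n=18: can move to 11, which is L ⇒ W
n=19: can move to 12, which is L ⇒ W
n=20: moves to 17(W), 16(W), 15(W), 13(W); every one is W ⇒ L
n=21: moves to 18(W), 17(W), 16(W), 14(W); every one is W ⇒ L
n=22: moves to 19(W), 18(W), 17(W), 15(W); every one is W ⇒ L
n=23: can move to 20, which is L ⇒ W
n=24: can move to 21, which is L ⇒ W
n=25: can move to 22, which is L ⇒ W
n=26: can move to 22, which is L ⇒ W
n=27: can move to 22, which is L ⇒ W
n=28: can move to 21, which is L ⇒ W
n=29: can move to 22, which is L ⇒ W
From 29 Rosa can remove 7, leaving 22, reaching an L position.

Rosa wins.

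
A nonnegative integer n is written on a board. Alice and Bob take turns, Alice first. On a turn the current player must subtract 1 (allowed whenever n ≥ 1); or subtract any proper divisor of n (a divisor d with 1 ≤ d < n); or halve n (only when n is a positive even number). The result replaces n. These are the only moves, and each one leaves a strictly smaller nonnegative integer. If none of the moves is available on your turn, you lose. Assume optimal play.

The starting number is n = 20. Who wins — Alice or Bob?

Build the W/L table. Terminal = L. A non-terminal position is W if it has a move to some L; otherwise it is L.
n=0: no move → L
n=1: →0(L), so W
n=2: →1(W) only, which is W, so L
n=3: →2(L), so W
n=4: →2(L), so W
n=5: →4(W) only, which is W, so L
n=6: →5(L), so W
n=7: →6(W) only, which is W, so L
n=8: →7(L), so W
n=9: →6(W), 8(W) — all W, so L
n=10: →5(L), so W
n=11: →10(W) only, which is W, so L
n=12: →9(L), so W
n=13: →12(W) only, which is W, so L
n=14: →7(L), so W
n=15: →10(W), 12(W), 14(W) — all W, so L
n=16: →15(L), so W
n=17: →16(W) only, which is W, so L
n=18: →9(L), so W
n=19: →18(W) only, which is W, so L
n=20: →15(L), so W
From 20 Alice can move to 15, reaching an L position.

Alice wins.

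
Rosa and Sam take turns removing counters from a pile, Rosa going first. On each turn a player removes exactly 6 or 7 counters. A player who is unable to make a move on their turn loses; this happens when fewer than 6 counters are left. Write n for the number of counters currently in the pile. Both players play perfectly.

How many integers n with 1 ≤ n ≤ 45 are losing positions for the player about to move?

23

Build the W/L table. Terminal = L. A non-terminal position is W if it has a move to some L; otherwise it is L.
n=0: no move → L
n=1: no move → L
n=2: no move → L
n=3: no move → L
n=4: no move → L
n=5: no move → L
n=6: W (go to 0, an L position)
n=7: W (go to 1, an L position)
n=8: W (go to 2, an L position)
n=9: W (go to 3, an L position)
n=10: W (go to 4, an L position)
n=11: W (go to 5, an L position)
n=12: W (go to 5, an L position)
n=13: L (options 7(W), 6(W) are all W)
n=14: L (options 8(W), 7(W) are all W)
n=15: L (options 9(W), 8(W) are all W)
n=16: L (options 10(W), 9(W) are all W)
n=17: L (options 11(W), 10(W) are all W)
n=18: L (options 12(W), 11(W) are all W)
n=19: W (go to 13, an L position)
n=20: W (go to 14, an L position)
n=21: W (go to 15, an L position)
n=22: W (go to 16, an L position)
n=23: W (go to 17, an L position)
n=24: W (go to 18, an L position)
n=25: W (go to 18, an L position)
n=26: L (options 20(W), 19(W) are all W)
n=27: L (options 21(W), 20(W) are all W)
n=28: L (options 22(W), 21(W) are all W)
n=29: L (options 23(W), 22(W) are all W)
n=30: L (options 24(W), 23(W) are all W)
n=31: L (options 25(W), 24(W) are all W)
n=32: W (go to 26, an L position)
n=33: W (go to 27, an L position)
n=34: W (go to 28, an L position)
n=35: W (go to 29, an L position)
n=36: W (go to 30, an L position)
n=37: W (go to 31, an L position)
n=38: W (go to 31, an L position)
n=39: L (options 33(W), 32(W) are all W)
n=40: L (options 34(W), 33(W) are all W)
n=41: L (options 35(W), 34(W) are all W)
n=42: L (options 36(W), 35(W) are all W)
n=43: L (options 37(W), 36(W) are all W)
n=44: L (options 38(W), 37(W) are all W)
n=45: W (go to 39, an L position)
L entries with 1 ≤ n ≤ 45 (n=0 is outside the asked range and is not counted): n = 1, 2, 3, 4, 5, 13, 14, 15, 16, 17, 18, 26, 27, 28, 29, 30, 31, 39, 40, 41, 42, 43, 44; that makes 23.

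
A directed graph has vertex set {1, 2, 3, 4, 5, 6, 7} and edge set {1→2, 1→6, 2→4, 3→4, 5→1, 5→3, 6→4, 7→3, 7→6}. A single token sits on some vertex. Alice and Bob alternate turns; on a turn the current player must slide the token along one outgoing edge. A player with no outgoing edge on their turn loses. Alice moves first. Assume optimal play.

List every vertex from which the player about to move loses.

1, 4, 7

Compute win/loss labels from the base case upward. A position with no move is L. Any other position is W if it can reach an L in one move, else L.
Every edge goes from a vertex to one that appears earlier in the order 4, 2, 6, 1, 3, 7, 5, so processing vertices in that order labels each vertex after all of its successors.
4: no outgoing edge → L
2: →4(L), so W
6: →4(L), so W
1: →6(W), 2(W) — all W, so L
3: →4(L), so W
7: →3(W), 6(W) — all W, so L
5: →1(L), so W
Reading off the rows marked L gives the requested list; there are 3 such vertices.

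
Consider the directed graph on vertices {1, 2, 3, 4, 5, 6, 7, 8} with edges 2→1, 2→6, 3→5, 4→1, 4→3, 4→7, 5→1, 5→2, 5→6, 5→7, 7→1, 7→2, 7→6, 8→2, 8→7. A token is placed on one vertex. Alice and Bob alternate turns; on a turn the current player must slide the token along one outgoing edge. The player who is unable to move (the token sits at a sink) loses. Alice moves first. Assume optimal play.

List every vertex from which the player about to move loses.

1, 3, 6, 8

Positions with no move are L. A position that does have a move is losing for the player to move precisely when every available move leads to a winning position for the opponent. Fill in the labels:
Every edge goes from a vertex to one that appears earlier in the order 1, 6, 2, 7, 8, 5, 3, 4, so processing vertices in that order labels each vertex after all of its successors.
1: no outgoing edge → L
6: no outgoing edge → L
2: can move to 6, which is L ⇒ W
7: can move to 6, which is L ⇒ W
8: moves to 7(W), 2(W); every one is W ⇒ L
5: can move to 6, which is L ⇒ W
3: the only move is to 5(W), a W ⇒ L
4: can move to 3, which is L ⇒ W
Reading off the rows marked L gives the requested list; there are 4 such vertices.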